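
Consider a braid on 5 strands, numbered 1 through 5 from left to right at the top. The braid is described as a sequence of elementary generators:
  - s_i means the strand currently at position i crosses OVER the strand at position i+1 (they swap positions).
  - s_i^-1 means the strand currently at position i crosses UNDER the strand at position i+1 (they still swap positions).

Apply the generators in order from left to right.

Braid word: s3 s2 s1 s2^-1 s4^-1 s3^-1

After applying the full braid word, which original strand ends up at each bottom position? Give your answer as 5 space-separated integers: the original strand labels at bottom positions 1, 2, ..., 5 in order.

Answer: 4 2 5 1 3

Derivation:
Gen 1 (s3): strand 3 crosses over strand 4. Perm now: [1 2 4 3 5]
Gen 2 (s2): strand 2 crosses over strand 4. Perm now: [1 4 2 3 5]
Gen 3 (s1): strand 1 crosses over strand 4. Perm now: [4 1 2 3 5]
Gen 4 (s2^-1): strand 1 crosses under strand 2. Perm now: [4 2 1 3 5]
Gen 5 (s4^-1): strand 3 crosses under strand 5. Perm now: [4 2 1 5 3]
Gen 6 (s3^-1): strand 1 crosses under strand 5. Perm now: [4 2 5 1 3]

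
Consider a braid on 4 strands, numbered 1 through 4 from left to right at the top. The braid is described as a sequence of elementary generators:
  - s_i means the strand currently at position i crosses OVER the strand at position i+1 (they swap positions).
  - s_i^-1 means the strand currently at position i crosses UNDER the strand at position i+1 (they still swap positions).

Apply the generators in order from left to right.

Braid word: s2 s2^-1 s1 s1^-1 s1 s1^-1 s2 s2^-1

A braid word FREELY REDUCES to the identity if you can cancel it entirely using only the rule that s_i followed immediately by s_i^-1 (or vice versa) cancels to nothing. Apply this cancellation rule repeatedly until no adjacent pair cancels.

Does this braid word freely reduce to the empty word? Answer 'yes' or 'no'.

Answer: yes

Derivation:
Gen 1 (s2): push. Stack: [s2]
Gen 2 (s2^-1): cancels prior s2. Stack: []
Gen 3 (s1): push. Stack: [s1]
Gen 4 (s1^-1): cancels prior s1. Stack: []
Gen 5 (s1): push. Stack: [s1]
Gen 6 (s1^-1): cancels prior s1. Stack: []
Gen 7 (s2): push. Stack: [s2]
Gen 8 (s2^-1): cancels prior s2. Stack: []
Reduced word: (empty)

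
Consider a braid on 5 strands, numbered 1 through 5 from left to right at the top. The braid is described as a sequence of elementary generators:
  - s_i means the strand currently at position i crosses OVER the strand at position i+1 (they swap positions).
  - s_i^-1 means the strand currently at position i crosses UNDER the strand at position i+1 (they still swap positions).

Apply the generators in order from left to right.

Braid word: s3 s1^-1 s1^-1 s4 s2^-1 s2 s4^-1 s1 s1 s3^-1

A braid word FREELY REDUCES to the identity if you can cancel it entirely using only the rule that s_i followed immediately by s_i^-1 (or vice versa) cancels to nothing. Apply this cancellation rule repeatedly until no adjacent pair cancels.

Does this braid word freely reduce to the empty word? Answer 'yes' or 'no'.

Answer: yes

Derivation:
Gen 1 (s3): push. Stack: [s3]
Gen 2 (s1^-1): push. Stack: [s3 s1^-1]
Gen 3 (s1^-1): push. Stack: [s3 s1^-1 s1^-1]
Gen 4 (s4): push. Stack: [s3 s1^-1 s1^-1 s4]
Gen 5 (s2^-1): push. Stack: [s3 s1^-1 s1^-1 s4 s2^-1]
Gen 6 (s2): cancels prior s2^-1. Stack: [s3 s1^-1 s1^-1 s4]
Gen 7 (s4^-1): cancels prior s4. Stack: [s3 s1^-1 s1^-1]
Gen 8 (s1): cancels prior s1^-1. Stack: [s3 s1^-1]
Gen 9 (s1): cancels prior s1^-1. Stack: [s3]
Gen 10 (s3^-1): cancels prior s3. Stack: []
Reduced word: (empty)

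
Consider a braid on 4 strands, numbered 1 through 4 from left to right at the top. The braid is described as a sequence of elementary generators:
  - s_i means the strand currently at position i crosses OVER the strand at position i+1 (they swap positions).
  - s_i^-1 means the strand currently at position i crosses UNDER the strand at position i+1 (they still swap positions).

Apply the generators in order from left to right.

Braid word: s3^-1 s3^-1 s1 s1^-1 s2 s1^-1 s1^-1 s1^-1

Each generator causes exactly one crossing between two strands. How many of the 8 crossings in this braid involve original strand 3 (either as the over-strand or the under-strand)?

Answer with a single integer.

Answer: 6

Derivation:
Gen 1: crossing 3x4. Involves strand 3? yes. Count so far: 1
Gen 2: crossing 4x3. Involves strand 3? yes. Count so far: 2
Gen 3: crossing 1x2. Involves strand 3? no. Count so far: 2
Gen 4: crossing 2x1. Involves strand 3? no. Count so far: 2
Gen 5: crossing 2x3. Involves strand 3? yes. Count so far: 3
Gen 6: crossing 1x3. Involves strand 3? yes. Count so far: 4
Gen 7: crossing 3x1. Involves strand 3? yes. Count so far: 5
Gen 8: crossing 1x3. Involves strand 3? yes. Count so far: 6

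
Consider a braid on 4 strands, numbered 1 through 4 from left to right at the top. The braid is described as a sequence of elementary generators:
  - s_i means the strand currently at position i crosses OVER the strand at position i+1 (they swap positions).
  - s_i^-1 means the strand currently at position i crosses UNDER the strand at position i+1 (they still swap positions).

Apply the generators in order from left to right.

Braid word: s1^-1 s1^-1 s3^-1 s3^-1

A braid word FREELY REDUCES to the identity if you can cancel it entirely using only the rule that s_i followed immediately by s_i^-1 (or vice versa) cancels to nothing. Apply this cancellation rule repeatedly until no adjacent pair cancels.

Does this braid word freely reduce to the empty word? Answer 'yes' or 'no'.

Answer: no

Derivation:
Gen 1 (s1^-1): push. Stack: [s1^-1]
Gen 2 (s1^-1): push. Stack: [s1^-1 s1^-1]
Gen 3 (s3^-1): push. Stack: [s1^-1 s1^-1 s3^-1]
Gen 4 (s3^-1): push. Stack: [s1^-1 s1^-1 s3^-1 s3^-1]
Reduced word: s1^-1 s1^-1 s3^-1 s3^-1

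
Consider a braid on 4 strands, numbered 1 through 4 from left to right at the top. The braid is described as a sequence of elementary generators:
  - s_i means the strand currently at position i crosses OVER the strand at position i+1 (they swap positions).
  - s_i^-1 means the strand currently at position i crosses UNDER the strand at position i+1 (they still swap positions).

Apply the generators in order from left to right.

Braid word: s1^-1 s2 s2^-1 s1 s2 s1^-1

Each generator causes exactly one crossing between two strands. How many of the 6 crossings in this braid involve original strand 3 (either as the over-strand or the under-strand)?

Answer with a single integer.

Answer: 4

Derivation:
Gen 1: crossing 1x2. Involves strand 3? no. Count so far: 0
Gen 2: crossing 1x3. Involves strand 3? yes. Count so far: 1
Gen 3: crossing 3x1. Involves strand 3? yes. Count so far: 2
Gen 4: crossing 2x1. Involves strand 3? no. Count so far: 2
Gen 5: crossing 2x3. Involves strand 3? yes. Count so far: 3
Gen 6: crossing 1x3. Involves strand 3? yes. Count so far: 4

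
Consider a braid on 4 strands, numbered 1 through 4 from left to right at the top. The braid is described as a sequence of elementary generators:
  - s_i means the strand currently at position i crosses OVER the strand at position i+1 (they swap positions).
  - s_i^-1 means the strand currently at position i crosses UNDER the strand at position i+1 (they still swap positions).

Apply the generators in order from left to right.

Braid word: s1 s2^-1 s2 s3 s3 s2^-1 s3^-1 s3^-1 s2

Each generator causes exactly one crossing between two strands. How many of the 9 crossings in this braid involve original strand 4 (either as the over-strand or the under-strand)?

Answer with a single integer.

Gen 1: crossing 1x2. Involves strand 4? no. Count so far: 0
Gen 2: crossing 1x3. Involves strand 4? no. Count so far: 0
Gen 3: crossing 3x1. Involves strand 4? no. Count so far: 0
Gen 4: crossing 3x4. Involves strand 4? yes. Count so far: 1
Gen 5: crossing 4x3. Involves strand 4? yes. Count so far: 2
Gen 6: crossing 1x3. Involves strand 4? no. Count so far: 2
Gen 7: crossing 1x4. Involves strand 4? yes. Count so far: 3
Gen 8: crossing 4x1. Involves strand 4? yes. Count so far: 4
Gen 9: crossing 3x1. Involves strand 4? no. Count so far: 4

Answer: 4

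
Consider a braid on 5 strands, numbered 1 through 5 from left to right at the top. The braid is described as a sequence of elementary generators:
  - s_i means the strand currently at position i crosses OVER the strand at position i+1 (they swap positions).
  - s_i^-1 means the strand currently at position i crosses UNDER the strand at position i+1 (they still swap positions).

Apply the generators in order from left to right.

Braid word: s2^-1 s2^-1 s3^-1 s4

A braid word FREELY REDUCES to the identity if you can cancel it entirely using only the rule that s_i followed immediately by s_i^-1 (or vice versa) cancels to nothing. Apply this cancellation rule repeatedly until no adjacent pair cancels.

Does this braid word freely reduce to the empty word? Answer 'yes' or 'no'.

Answer: no

Derivation:
Gen 1 (s2^-1): push. Stack: [s2^-1]
Gen 2 (s2^-1): push. Stack: [s2^-1 s2^-1]
Gen 3 (s3^-1): push. Stack: [s2^-1 s2^-1 s3^-1]
Gen 4 (s4): push. Stack: [s2^-1 s2^-1 s3^-1 s4]
Reduced word: s2^-1 s2^-1 s3^-1 s4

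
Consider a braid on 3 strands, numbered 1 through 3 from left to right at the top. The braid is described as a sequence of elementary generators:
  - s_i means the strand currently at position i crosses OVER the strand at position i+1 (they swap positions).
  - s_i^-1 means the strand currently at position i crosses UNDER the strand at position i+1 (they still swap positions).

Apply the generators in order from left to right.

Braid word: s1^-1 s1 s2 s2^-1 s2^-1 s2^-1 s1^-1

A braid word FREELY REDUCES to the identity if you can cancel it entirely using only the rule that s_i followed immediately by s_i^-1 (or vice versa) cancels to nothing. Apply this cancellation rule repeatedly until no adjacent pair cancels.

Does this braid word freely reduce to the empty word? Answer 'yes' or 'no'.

Answer: no

Derivation:
Gen 1 (s1^-1): push. Stack: [s1^-1]
Gen 2 (s1): cancels prior s1^-1. Stack: []
Gen 3 (s2): push. Stack: [s2]
Gen 4 (s2^-1): cancels prior s2. Stack: []
Gen 5 (s2^-1): push. Stack: [s2^-1]
Gen 6 (s2^-1): push. Stack: [s2^-1 s2^-1]
Gen 7 (s1^-1): push. Stack: [s2^-1 s2^-1 s1^-1]
Reduced word: s2^-1 s2^-1 s1^-1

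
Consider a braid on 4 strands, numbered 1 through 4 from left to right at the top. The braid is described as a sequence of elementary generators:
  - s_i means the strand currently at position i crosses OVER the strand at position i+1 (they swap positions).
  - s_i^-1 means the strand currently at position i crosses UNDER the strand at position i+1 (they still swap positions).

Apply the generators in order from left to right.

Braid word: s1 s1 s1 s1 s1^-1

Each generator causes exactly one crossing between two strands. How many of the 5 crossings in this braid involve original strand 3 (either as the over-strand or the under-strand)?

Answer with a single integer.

Gen 1: crossing 1x2. Involves strand 3? no. Count so far: 0
Gen 2: crossing 2x1. Involves strand 3? no. Count so far: 0
Gen 3: crossing 1x2. Involves strand 3? no. Count so far: 0
Gen 4: crossing 2x1. Involves strand 3? no. Count so far: 0
Gen 5: crossing 1x2. Involves strand 3? no. Count so far: 0

Answer: 0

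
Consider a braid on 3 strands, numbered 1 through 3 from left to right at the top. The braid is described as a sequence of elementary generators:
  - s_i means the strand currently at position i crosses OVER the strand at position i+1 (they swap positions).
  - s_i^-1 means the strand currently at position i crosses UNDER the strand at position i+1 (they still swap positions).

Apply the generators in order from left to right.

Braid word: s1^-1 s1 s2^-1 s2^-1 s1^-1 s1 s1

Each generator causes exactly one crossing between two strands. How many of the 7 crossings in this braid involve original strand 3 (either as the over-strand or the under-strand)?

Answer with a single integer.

Answer: 2

Derivation:
Gen 1: crossing 1x2. Involves strand 3? no. Count so far: 0
Gen 2: crossing 2x1. Involves strand 3? no. Count so far: 0
Gen 3: crossing 2x3. Involves strand 3? yes. Count so far: 1
Gen 4: crossing 3x2. Involves strand 3? yes. Count so far: 2
Gen 5: crossing 1x2. Involves strand 3? no. Count so far: 2
Gen 6: crossing 2x1. Involves strand 3? no. Count so far: 2
Gen 7: crossing 1x2. Involves strand 3? no. Count so far: 2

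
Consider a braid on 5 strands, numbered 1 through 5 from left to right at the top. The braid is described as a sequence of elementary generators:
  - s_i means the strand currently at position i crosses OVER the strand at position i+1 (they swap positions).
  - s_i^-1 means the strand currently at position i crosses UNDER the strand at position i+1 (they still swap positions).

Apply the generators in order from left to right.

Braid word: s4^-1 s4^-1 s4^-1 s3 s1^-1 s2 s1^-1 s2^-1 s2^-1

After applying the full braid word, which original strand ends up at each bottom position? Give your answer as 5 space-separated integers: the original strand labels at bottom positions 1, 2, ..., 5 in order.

Gen 1 (s4^-1): strand 4 crosses under strand 5. Perm now: [1 2 3 5 4]
Gen 2 (s4^-1): strand 5 crosses under strand 4. Perm now: [1 2 3 4 5]
Gen 3 (s4^-1): strand 4 crosses under strand 5. Perm now: [1 2 3 5 4]
Gen 4 (s3): strand 3 crosses over strand 5. Perm now: [1 2 5 3 4]
Gen 5 (s1^-1): strand 1 crosses under strand 2. Perm now: [2 1 5 3 4]
Gen 6 (s2): strand 1 crosses over strand 5. Perm now: [2 5 1 3 4]
Gen 7 (s1^-1): strand 2 crosses under strand 5. Perm now: [5 2 1 3 4]
Gen 8 (s2^-1): strand 2 crosses under strand 1. Perm now: [5 1 2 3 4]
Gen 9 (s2^-1): strand 1 crosses under strand 2. Perm now: [5 2 1 3 4]

Answer: 5 2 1 3 4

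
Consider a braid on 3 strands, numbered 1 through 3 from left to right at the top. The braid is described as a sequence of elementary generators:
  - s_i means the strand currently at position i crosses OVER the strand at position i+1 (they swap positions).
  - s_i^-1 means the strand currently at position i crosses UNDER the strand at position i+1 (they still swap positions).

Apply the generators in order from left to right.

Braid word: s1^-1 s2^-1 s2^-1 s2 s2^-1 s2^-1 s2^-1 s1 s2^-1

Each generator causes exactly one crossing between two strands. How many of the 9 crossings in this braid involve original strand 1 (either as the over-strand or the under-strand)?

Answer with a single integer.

Answer: 8

Derivation:
Gen 1: crossing 1x2. Involves strand 1? yes. Count so far: 1
Gen 2: crossing 1x3. Involves strand 1? yes. Count so far: 2
Gen 3: crossing 3x1. Involves strand 1? yes. Count so far: 3
Gen 4: crossing 1x3. Involves strand 1? yes. Count so far: 4
Gen 5: crossing 3x1. Involves strand 1? yes. Count so far: 5
Gen 6: crossing 1x3. Involves strand 1? yes. Count so far: 6
Gen 7: crossing 3x1. Involves strand 1? yes. Count so far: 7
Gen 8: crossing 2x1. Involves strand 1? yes. Count so far: 8
Gen 9: crossing 2x3. Involves strand 1? no. Count so far: 8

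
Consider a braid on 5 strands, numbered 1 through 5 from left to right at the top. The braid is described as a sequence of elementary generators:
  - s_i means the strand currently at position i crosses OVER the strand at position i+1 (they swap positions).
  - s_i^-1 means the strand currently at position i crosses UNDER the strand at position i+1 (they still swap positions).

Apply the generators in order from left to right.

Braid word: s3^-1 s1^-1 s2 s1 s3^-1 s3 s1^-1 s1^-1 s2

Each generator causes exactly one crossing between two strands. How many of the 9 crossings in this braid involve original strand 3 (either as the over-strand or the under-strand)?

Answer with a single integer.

Answer: 3

Derivation:
Gen 1: crossing 3x4. Involves strand 3? yes. Count so far: 1
Gen 2: crossing 1x2. Involves strand 3? no. Count so far: 1
Gen 3: crossing 1x4. Involves strand 3? no. Count so far: 1
Gen 4: crossing 2x4. Involves strand 3? no. Count so far: 1
Gen 5: crossing 1x3. Involves strand 3? yes. Count so far: 2
Gen 6: crossing 3x1. Involves strand 3? yes. Count so far: 3
Gen 7: crossing 4x2. Involves strand 3? no. Count so far: 3
Gen 8: crossing 2x4. Involves strand 3? no. Count so far: 3
Gen 9: crossing 2x1. Involves strand 3? no. Count so far: 3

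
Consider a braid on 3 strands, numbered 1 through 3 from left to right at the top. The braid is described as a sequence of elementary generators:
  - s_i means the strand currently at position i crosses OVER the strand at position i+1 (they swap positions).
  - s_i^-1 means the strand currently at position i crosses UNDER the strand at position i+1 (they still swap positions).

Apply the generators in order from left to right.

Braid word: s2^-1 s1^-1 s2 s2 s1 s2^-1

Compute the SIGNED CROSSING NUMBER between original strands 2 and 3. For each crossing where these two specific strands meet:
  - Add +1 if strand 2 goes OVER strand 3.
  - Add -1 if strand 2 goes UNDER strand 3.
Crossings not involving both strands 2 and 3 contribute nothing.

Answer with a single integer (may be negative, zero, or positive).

Answer: 0

Derivation:
Gen 1: 2 under 3. Both 2&3? yes. Contrib: -1. Sum: -1
Gen 2: crossing 1x3. Both 2&3? no. Sum: -1
Gen 3: crossing 1x2. Both 2&3? no. Sum: -1
Gen 4: crossing 2x1. Both 2&3? no. Sum: -1
Gen 5: crossing 3x1. Both 2&3? no. Sum: -1
Gen 6: 3 under 2. Both 2&3? yes. Contrib: +1. Sum: 0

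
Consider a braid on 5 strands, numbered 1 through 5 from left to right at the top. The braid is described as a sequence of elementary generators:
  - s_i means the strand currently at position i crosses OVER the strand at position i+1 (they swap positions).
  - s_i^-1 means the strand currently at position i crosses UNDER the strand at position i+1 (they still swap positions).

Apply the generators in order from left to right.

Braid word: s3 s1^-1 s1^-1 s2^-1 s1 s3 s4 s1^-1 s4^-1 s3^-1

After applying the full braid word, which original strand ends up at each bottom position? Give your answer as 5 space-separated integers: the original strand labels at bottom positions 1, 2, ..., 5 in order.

Answer: 1 4 2 3 5

Derivation:
Gen 1 (s3): strand 3 crosses over strand 4. Perm now: [1 2 4 3 5]
Gen 2 (s1^-1): strand 1 crosses under strand 2. Perm now: [2 1 4 3 5]
Gen 3 (s1^-1): strand 2 crosses under strand 1. Perm now: [1 2 4 3 5]
Gen 4 (s2^-1): strand 2 crosses under strand 4. Perm now: [1 4 2 3 5]
Gen 5 (s1): strand 1 crosses over strand 4. Perm now: [4 1 2 3 5]
Gen 6 (s3): strand 2 crosses over strand 3. Perm now: [4 1 3 2 5]
Gen 7 (s4): strand 2 crosses over strand 5. Perm now: [4 1 3 5 2]
Gen 8 (s1^-1): strand 4 crosses under strand 1. Perm now: [1 4 3 5 2]
Gen 9 (s4^-1): strand 5 crosses under strand 2. Perm now: [1 4 3 2 5]
Gen 10 (s3^-1): strand 3 crosses under strand 2. Perm now: [1 4 2 3 5]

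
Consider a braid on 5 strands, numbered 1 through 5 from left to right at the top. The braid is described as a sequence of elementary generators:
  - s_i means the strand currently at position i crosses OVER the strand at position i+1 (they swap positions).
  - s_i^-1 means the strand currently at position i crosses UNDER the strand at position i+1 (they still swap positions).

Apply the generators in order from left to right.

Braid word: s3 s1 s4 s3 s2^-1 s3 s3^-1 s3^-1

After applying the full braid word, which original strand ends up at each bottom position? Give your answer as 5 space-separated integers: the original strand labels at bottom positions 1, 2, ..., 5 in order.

Gen 1 (s3): strand 3 crosses over strand 4. Perm now: [1 2 4 3 5]
Gen 2 (s1): strand 1 crosses over strand 2. Perm now: [2 1 4 3 5]
Gen 3 (s4): strand 3 crosses over strand 5. Perm now: [2 1 4 5 3]
Gen 4 (s3): strand 4 crosses over strand 5. Perm now: [2 1 5 4 3]
Gen 5 (s2^-1): strand 1 crosses under strand 5. Perm now: [2 5 1 4 3]
Gen 6 (s3): strand 1 crosses over strand 4. Perm now: [2 5 4 1 3]
Gen 7 (s3^-1): strand 4 crosses under strand 1. Perm now: [2 5 1 4 3]
Gen 8 (s3^-1): strand 1 crosses under strand 4. Perm now: [2 5 4 1 3]

Answer: 2 5 4 1 3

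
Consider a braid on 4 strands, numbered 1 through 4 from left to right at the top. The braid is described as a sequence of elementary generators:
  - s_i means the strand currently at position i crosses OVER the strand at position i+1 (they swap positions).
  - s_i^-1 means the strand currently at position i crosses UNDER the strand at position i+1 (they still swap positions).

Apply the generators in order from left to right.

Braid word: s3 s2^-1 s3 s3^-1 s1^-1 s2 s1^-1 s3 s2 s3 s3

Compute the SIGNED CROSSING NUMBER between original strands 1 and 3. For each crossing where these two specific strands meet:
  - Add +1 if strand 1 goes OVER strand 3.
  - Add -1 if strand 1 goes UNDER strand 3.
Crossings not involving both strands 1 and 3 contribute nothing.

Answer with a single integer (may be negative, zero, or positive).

Gen 1: crossing 3x4. Both 1&3? no. Sum: 0
Gen 2: crossing 2x4. Both 1&3? no. Sum: 0
Gen 3: crossing 2x3. Both 1&3? no. Sum: 0
Gen 4: crossing 3x2. Both 1&3? no. Sum: 0
Gen 5: crossing 1x4. Both 1&3? no. Sum: 0
Gen 6: crossing 1x2. Both 1&3? no. Sum: 0
Gen 7: crossing 4x2. Both 1&3? no. Sum: 0
Gen 8: 1 over 3. Both 1&3? yes. Contrib: +1. Sum: 1
Gen 9: crossing 4x3. Both 1&3? no. Sum: 1
Gen 10: crossing 4x1. Both 1&3? no. Sum: 1
Gen 11: crossing 1x4. Both 1&3? no. Sum: 1

Answer: 1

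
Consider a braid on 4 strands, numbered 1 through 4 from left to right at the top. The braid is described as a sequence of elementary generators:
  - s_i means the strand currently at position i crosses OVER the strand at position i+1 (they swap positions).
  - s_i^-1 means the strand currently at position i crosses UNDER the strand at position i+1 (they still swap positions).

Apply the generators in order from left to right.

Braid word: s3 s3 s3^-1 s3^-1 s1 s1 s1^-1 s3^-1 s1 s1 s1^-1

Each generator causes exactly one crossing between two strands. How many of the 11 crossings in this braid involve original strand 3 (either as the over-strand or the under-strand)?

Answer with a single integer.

Gen 1: crossing 3x4. Involves strand 3? yes. Count so far: 1
Gen 2: crossing 4x3. Involves strand 3? yes. Count so far: 2
Gen 3: crossing 3x4. Involves strand 3? yes. Count so far: 3
Gen 4: crossing 4x3. Involves strand 3? yes. Count so far: 4
Gen 5: crossing 1x2. Involves strand 3? no. Count so far: 4
Gen 6: crossing 2x1. Involves strand 3? no. Count so far: 4
Gen 7: crossing 1x2. Involves strand 3? no. Count so far: 4
Gen 8: crossing 3x4. Involves strand 3? yes. Count so far: 5
Gen 9: crossing 2x1. Involves strand 3? no. Count so far: 5
Gen 10: crossing 1x2. Involves strand 3? no. Count so far: 5
Gen 11: crossing 2x1. Involves strand 3? no. Count so far: 5

Answer: 5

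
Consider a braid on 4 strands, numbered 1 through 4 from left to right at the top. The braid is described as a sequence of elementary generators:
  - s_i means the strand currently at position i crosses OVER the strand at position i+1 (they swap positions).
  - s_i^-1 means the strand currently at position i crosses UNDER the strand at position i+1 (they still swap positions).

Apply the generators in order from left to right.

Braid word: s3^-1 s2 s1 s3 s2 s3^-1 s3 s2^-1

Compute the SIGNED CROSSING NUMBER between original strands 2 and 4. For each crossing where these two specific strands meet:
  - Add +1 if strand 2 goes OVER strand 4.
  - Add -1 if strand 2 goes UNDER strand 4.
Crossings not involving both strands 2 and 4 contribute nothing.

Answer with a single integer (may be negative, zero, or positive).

Answer: 1

Derivation:
Gen 1: crossing 3x4. Both 2&4? no. Sum: 0
Gen 2: 2 over 4. Both 2&4? yes. Contrib: +1. Sum: 1
Gen 3: crossing 1x4. Both 2&4? no. Sum: 1
Gen 4: crossing 2x3. Both 2&4? no. Sum: 1
Gen 5: crossing 1x3. Both 2&4? no. Sum: 1
Gen 6: crossing 1x2. Both 2&4? no. Sum: 1
Gen 7: crossing 2x1. Both 2&4? no. Sum: 1
Gen 8: crossing 3x1. Both 2&4? no. Sum: 1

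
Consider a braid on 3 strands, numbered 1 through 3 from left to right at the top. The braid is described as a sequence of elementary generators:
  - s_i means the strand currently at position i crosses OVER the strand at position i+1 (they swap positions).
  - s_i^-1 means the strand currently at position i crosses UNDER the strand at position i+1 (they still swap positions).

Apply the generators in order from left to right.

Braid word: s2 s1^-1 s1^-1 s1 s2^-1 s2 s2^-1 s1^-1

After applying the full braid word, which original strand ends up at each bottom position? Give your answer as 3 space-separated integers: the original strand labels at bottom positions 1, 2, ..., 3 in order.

Answer: 2 3 1

Derivation:
Gen 1 (s2): strand 2 crosses over strand 3. Perm now: [1 3 2]
Gen 2 (s1^-1): strand 1 crosses under strand 3. Perm now: [3 1 2]
Gen 3 (s1^-1): strand 3 crosses under strand 1. Perm now: [1 3 2]
Gen 4 (s1): strand 1 crosses over strand 3. Perm now: [3 1 2]
Gen 5 (s2^-1): strand 1 crosses under strand 2. Perm now: [3 2 1]
Gen 6 (s2): strand 2 crosses over strand 1. Perm now: [3 1 2]
Gen 7 (s2^-1): strand 1 crosses under strand 2. Perm now: [3 2 1]
Gen 8 (s1^-1): strand 3 crosses under strand 2. Perm now: [2 3 1]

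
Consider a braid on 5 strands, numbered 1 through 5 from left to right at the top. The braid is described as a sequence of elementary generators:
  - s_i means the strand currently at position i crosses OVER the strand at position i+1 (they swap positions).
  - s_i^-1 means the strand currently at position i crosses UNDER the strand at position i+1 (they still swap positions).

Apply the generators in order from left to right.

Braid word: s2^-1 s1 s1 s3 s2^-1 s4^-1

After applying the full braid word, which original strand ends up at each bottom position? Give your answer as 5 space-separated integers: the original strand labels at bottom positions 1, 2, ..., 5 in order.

Gen 1 (s2^-1): strand 2 crosses under strand 3. Perm now: [1 3 2 4 5]
Gen 2 (s1): strand 1 crosses over strand 3. Perm now: [3 1 2 4 5]
Gen 3 (s1): strand 3 crosses over strand 1. Perm now: [1 3 2 4 5]
Gen 4 (s3): strand 2 crosses over strand 4. Perm now: [1 3 4 2 5]
Gen 5 (s2^-1): strand 3 crosses under strand 4. Perm now: [1 4 3 2 5]
Gen 6 (s4^-1): strand 2 crosses under strand 5. Perm now: [1 4 3 5 2]

Answer: 1 4 3 5 2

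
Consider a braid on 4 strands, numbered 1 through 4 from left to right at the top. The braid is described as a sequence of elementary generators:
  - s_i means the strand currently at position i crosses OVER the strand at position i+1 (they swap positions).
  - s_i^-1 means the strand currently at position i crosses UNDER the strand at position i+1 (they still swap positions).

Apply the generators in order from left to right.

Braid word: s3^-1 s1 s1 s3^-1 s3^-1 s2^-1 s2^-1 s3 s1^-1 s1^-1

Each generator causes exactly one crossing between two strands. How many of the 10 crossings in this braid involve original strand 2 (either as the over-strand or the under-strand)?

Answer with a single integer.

Answer: 6

Derivation:
Gen 1: crossing 3x4. Involves strand 2? no. Count so far: 0
Gen 2: crossing 1x2. Involves strand 2? yes. Count so far: 1
Gen 3: crossing 2x1. Involves strand 2? yes. Count so far: 2
Gen 4: crossing 4x3. Involves strand 2? no. Count so far: 2
Gen 5: crossing 3x4. Involves strand 2? no. Count so far: 2
Gen 6: crossing 2x4. Involves strand 2? yes. Count so far: 3
Gen 7: crossing 4x2. Involves strand 2? yes. Count so far: 4
Gen 8: crossing 4x3. Involves strand 2? no. Count so far: 4
Gen 9: crossing 1x2. Involves strand 2? yes. Count so far: 5
Gen 10: crossing 2x1. Involves strand 2? yes. Count so far: 6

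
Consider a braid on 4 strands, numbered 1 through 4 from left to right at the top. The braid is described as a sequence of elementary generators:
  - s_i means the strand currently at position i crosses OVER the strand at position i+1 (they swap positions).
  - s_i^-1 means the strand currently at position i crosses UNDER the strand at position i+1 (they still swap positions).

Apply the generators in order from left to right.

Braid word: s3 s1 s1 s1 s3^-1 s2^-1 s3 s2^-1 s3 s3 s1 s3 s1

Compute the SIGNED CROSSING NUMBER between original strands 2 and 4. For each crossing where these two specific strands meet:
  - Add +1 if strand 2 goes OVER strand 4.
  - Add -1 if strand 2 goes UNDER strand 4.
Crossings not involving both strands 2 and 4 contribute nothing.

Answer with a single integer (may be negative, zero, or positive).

Answer: 0

Derivation:
Gen 1: crossing 3x4. Both 2&4? no. Sum: 0
Gen 2: crossing 1x2. Both 2&4? no. Sum: 0
Gen 3: crossing 2x1. Both 2&4? no. Sum: 0
Gen 4: crossing 1x2. Both 2&4? no. Sum: 0
Gen 5: crossing 4x3. Both 2&4? no. Sum: 0
Gen 6: crossing 1x3. Both 2&4? no. Sum: 0
Gen 7: crossing 1x4. Both 2&4? no. Sum: 0
Gen 8: crossing 3x4. Both 2&4? no. Sum: 0
Gen 9: crossing 3x1. Both 2&4? no. Sum: 0
Gen 10: crossing 1x3. Both 2&4? no. Sum: 0
Gen 11: 2 over 4. Both 2&4? yes. Contrib: +1. Sum: 1
Gen 12: crossing 3x1. Both 2&4? no. Sum: 1
Gen 13: 4 over 2. Both 2&4? yes. Contrib: -1. Sum: 0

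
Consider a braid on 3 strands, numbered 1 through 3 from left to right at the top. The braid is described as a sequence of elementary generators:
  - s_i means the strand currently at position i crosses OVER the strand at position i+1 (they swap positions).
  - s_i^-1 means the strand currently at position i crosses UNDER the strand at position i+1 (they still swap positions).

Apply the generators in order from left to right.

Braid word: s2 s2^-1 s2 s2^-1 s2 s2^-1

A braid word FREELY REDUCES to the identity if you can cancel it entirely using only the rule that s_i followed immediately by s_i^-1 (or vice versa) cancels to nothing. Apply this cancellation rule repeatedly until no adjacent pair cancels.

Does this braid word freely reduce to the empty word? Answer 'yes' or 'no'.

Answer: yes

Derivation:
Gen 1 (s2): push. Stack: [s2]
Gen 2 (s2^-1): cancels prior s2. Stack: []
Gen 3 (s2): push. Stack: [s2]
Gen 4 (s2^-1): cancels prior s2. Stack: []
Gen 5 (s2): push. Stack: [s2]
Gen 6 (s2^-1): cancels prior s2. Stack: []
Reduced word: (empty)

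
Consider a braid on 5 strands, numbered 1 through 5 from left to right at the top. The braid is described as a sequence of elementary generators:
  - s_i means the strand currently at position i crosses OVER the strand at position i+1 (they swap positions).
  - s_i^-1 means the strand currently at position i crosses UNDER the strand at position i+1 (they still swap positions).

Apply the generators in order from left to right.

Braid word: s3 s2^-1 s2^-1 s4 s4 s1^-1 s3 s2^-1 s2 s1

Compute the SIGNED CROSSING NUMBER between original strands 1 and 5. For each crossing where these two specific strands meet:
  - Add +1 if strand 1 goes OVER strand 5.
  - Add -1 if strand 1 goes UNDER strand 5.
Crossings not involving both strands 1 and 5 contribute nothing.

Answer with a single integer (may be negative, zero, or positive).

Answer: 0

Derivation:
Gen 1: crossing 3x4. Both 1&5? no. Sum: 0
Gen 2: crossing 2x4. Both 1&5? no. Sum: 0
Gen 3: crossing 4x2. Both 1&5? no. Sum: 0
Gen 4: crossing 3x5. Both 1&5? no. Sum: 0
Gen 5: crossing 5x3. Both 1&5? no. Sum: 0
Gen 6: crossing 1x2. Both 1&5? no. Sum: 0
Gen 7: crossing 4x3. Both 1&5? no. Sum: 0
Gen 8: crossing 1x3. Both 1&5? no. Sum: 0
Gen 9: crossing 3x1. Both 1&5? no. Sum: 0
Gen 10: crossing 2x1. Both 1&5? no. Sum: 0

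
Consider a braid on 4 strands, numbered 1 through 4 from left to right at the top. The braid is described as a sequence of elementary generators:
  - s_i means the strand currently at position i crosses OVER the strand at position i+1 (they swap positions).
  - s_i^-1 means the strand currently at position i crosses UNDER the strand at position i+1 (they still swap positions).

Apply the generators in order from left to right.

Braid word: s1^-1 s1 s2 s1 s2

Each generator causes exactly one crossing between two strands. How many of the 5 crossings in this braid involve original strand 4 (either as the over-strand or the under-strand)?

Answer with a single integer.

Gen 1: crossing 1x2. Involves strand 4? no. Count so far: 0
Gen 2: crossing 2x1. Involves strand 4? no. Count so far: 0
Gen 3: crossing 2x3. Involves strand 4? no. Count so far: 0
Gen 4: crossing 1x3. Involves strand 4? no. Count so far: 0
Gen 5: crossing 1x2. Involves strand 4? no. Count so far: 0

Answer: 0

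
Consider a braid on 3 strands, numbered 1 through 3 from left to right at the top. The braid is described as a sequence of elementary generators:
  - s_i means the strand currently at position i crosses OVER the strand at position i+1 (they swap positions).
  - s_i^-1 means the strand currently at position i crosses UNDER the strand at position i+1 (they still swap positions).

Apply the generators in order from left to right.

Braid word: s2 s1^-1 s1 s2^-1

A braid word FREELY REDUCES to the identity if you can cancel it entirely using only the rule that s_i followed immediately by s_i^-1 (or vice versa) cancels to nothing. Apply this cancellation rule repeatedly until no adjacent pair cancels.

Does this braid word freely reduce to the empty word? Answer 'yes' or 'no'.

Gen 1 (s2): push. Stack: [s2]
Gen 2 (s1^-1): push. Stack: [s2 s1^-1]
Gen 3 (s1): cancels prior s1^-1. Stack: [s2]
Gen 4 (s2^-1): cancels prior s2. Stack: []
Reduced word: (empty)

Answer: yes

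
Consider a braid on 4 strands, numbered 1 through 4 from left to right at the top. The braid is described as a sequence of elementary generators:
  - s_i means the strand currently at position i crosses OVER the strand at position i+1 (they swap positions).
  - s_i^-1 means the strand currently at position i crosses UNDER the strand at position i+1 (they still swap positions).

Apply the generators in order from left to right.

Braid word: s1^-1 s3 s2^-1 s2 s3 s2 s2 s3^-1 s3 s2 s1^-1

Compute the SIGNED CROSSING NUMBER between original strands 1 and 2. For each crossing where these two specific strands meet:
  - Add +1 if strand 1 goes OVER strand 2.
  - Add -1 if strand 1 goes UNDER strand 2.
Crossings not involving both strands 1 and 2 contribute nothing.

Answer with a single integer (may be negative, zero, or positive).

Gen 1: 1 under 2. Both 1&2? yes. Contrib: -1. Sum: -1
Gen 2: crossing 3x4. Both 1&2? no. Sum: -1
Gen 3: crossing 1x4. Both 1&2? no. Sum: -1
Gen 4: crossing 4x1. Both 1&2? no. Sum: -1
Gen 5: crossing 4x3. Both 1&2? no. Sum: -1
Gen 6: crossing 1x3. Both 1&2? no. Sum: -1
Gen 7: crossing 3x1. Both 1&2? no. Sum: -1
Gen 8: crossing 3x4. Both 1&2? no. Sum: -1
Gen 9: crossing 4x3. Both 1&2? no. Sum: -1
Gen 10: crossing 1x3. Both 1&2? no. Sum: -1
Gen 11: crossing 2x3. Both 1&2? no. Sum: -1

Answer: -1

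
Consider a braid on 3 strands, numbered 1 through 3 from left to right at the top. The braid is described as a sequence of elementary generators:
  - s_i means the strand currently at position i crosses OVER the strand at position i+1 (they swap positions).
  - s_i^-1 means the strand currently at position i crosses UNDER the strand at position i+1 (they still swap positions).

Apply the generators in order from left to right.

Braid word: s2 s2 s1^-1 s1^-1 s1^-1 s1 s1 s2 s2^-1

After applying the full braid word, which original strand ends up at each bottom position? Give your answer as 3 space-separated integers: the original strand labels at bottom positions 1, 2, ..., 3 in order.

Answer: 2 1 3

Derivation:
Gen 1 (s2): strand 2 crosses over strand 3. Perm now: [1 3 2]
Gen 2 (s2): strand 3 crosses over strand 2. Perm now: [1 2 3]
Gen 3 (s1^-1): strand 1 crosses under strand 2. Perm now: [2 1 3]
Gen 4 (s1^-1): strand 2 crosses under strand 1. Perm now: [1 2 3]
Gen 5 (s1^-1): strand 1 crosses under strand 2. Perm now: [2 1 3]
Gen 6 (s1): strand 2 crosses over strand 1. Perm now: [1 2 3]
Gen 7 (s1): strand 1 crosses over strand 2. Perm now: [2 1 3]
Gen 8 (s2): strand 1 crosses over strand 3. Perm now: [2 3 1]
Gen 9 (s2^-1): strand 3 crosses under strand 1. Perm now: [2 1 3]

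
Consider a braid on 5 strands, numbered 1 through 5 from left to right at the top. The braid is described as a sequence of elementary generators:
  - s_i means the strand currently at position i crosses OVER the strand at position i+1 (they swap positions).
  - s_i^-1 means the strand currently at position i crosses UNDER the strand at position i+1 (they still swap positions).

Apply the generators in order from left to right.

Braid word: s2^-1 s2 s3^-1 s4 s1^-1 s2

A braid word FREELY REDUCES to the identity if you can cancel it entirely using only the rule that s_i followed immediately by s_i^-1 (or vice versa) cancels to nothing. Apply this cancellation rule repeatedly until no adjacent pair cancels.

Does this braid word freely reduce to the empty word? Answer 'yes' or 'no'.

Gen 1 (s2^-1): push. Stack: [s2^-1]
Gen 2 (s2): cancels prior s2^-1. Stack: []
Gen 3 (s3^-1): push. Stack: [s3^-1]
Gen 4 (s4): push. Stack: [s3^-1 s4]
Gen 5 (s1^-1): push. Stack: [s3^-1 s4 s1^-1]
Gen 6 (s2): push. Stack: [s3^-1 s4 s1^-1 s2]
Reduced word: s3^-1 s4 s1^-1 s2

Answer: no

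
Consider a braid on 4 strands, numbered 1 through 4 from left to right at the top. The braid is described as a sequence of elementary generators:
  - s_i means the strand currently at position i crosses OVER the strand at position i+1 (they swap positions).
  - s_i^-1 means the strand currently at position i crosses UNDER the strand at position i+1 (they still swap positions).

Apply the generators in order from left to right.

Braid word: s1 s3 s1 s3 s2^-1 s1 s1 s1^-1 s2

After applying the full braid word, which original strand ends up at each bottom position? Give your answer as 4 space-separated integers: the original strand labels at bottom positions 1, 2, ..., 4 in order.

Answer: 3 2 1 4

Derivation:
Gen 1 (s1): strand 1 crosses over strand 2. Perm now: [2 1 3 4]
Gen 2 (s3): strand 3 crosses over strand 4. Perm now: [2 1 4 3]
Gen 3 (s1): strand 2 crosses over strand 1. Perm now: [1 2 4 3]
Gen 4 (s3): strand 4 crosses over strand 3. Perm now: [1 2 3 4]
Gen 5 (s2^-1): strand 2 crosses under strand 3. Perm now: [1 3 2 4]
Gen 6 (s1): strand 1 crosses over strand 3. Perm now: [3 1 2 4]
Gen 7 (s1): strand 3 crosses over strand 1. Perm now: [1 3 2 4]
Gen 8 (s1^-1): strand 1 crosses under strand 3. Perm now: [3 1 2 4]
Gen 9 (s2): strand 1 crosses over strand 2. Perm now: [3 2 1 4]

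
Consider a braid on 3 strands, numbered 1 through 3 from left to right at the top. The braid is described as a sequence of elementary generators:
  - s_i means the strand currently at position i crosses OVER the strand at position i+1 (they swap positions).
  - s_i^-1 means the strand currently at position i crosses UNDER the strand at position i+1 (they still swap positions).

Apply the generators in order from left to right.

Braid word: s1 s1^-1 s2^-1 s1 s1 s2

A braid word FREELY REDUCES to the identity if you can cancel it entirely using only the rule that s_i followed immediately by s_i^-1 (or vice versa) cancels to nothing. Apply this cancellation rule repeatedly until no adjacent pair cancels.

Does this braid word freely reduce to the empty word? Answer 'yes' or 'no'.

Answer: no

Derivation:
Gen 1 (s1): push. Stack: [s1]
Gen 2 (s1^-1): cancels prior s1. Stack: []
Gen 3 (s2^-1): push. Stack: [s2^-1]
Gen 4 (s1): push. Stack: [s2^-1 s1]
Gen 5 (s1): push. Stack: [s2^-1 s1 s1]
Gen 6 (s2): push. Stack: [s2^-1 s1 s1 s2]
Reduced word: s2^-1 s1 s1 s2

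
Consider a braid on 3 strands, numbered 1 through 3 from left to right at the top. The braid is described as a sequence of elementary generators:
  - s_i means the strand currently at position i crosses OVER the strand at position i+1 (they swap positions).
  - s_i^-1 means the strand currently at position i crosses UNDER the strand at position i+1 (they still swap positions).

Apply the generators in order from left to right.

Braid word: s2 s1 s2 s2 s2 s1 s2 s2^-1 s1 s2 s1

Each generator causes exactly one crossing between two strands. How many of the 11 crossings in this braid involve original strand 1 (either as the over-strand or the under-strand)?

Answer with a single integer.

Gen 1: crossing 2x3. Involves strand 1? no. Count so far: 0
Gen 2: crossing 1x3. Involves strand 1? yes. Count so far: 1
Gen 3: crossing 1x2. Involves strand 1? yes. Count so far: 2
Gen 4: crossing 2x1. Involves strand 1? yes. Count so far: 3
Gen 5: crossing 1x2. Involves strand 1? yes. Count so far: 4
Gen 6: crossing 3x2. Involves strand 1? no. Count so far: 4
Gen 7: crossing 3x1. Involves strand 1? yes. Count so far: 5
Gen 8: crossing 1x3. Involves strand 1? yes. Count so far: 6
Gen 9: crossing 2x3. Involves strand 1? no. Count so far: 6
Gen 10: crossing 2x1. Involves strand 1? yes. Count so far: 7
Gen 11: crossing 3x1. Involves strand 1? yes. Count so far: 8

Answer: 8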